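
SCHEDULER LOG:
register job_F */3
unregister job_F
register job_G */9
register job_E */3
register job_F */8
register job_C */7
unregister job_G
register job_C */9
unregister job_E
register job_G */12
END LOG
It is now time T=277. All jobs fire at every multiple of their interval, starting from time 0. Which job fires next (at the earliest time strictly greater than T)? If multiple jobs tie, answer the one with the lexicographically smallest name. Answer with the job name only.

Answer: job_C

Derivation:
Op 1: register job_F */3 -> active={job_F:*/3}
Op 2: unregister job_F -> active={}
Op 3: register job_G */9 -> active={job_G:*/9}
Op 4: register job_E */3 -> active={job_E:*/3, job_G:*/9}
Op 5: register job_F */8 -> active={job_E:*/3, job_F:*/8, job_G:*/9}
Op 6: register job_C */7 -> active={job_C:*/7, job_E:*/3, job_F:*/8, job_G:*/9}
Op 7: unregister job_G -> active={job_C:*/7, job_E:*/3, job_F:*/8}
Op 8: register job_C */9 -> active={job_C:*/9, job_E:*/3, job_F:*/8}
Op 9: unregister job_E -> active={job_C:*/9, job_F:*/8}
Op 10: register job_G */12 -> active={job_C:*/9, job_F:*/8, job_G:*/12}
  job_C: interval 9, next fire after T=277 is 279
  job_F: interval 8, next fire after T=277 is 280
  job_G: interval 12, next fire after T=277 is 288
Earliest = 279, winner (lex tiebreak) = job_C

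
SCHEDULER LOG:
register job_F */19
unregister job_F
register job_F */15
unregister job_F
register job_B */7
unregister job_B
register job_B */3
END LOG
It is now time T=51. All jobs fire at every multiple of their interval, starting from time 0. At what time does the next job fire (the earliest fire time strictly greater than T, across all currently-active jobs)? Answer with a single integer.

Answer: 54

Derivation:
Op 1: register job_F */19 -> active={job_F:*/19}
Op 2: unregister job_F -> active={}
Op 3: register job_F */15 -> active={job_F:*/15}
Op 4: unregister job_F -> active={}
Op 5: register job_B */7 -> active={job_B:*/7}
Op 6: unregister job_B -> active={}
Op 7: register job_B */3 -> active={job_B:*/3}
  job_B: interval 3, next fire after T=51 is 54
Earliest fire time = 54 (job job_B)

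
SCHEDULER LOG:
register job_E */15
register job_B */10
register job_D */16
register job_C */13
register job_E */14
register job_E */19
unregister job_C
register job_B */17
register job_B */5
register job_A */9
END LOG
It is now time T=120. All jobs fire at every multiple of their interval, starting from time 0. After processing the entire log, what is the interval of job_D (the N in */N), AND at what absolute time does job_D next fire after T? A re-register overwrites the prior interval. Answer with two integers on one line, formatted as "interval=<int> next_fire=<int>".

Op 1: register job_E */15 -> active={job_E:*/15}
Op 2: register job_B */10 -> active={job_B:*/10, job_E:*/15}
Op 3: register job_D */16 -> active={job_B:*/10, job_D:*/16, job_E:*/15}
Op 4: register job_C */13 -> active={job_B:*/10, job_C:*/13, job_D:*/16, job_E:*/15}
Op 5: register job_E */14 -> active={job_B:*/10, job_C:*/13, job_D:*/16, job_E:*/14}
Op 6: register job_E */19 -> active={job_B:*/10, job_C:*/13, job_D:*/16, job_E:*/19}
Op 7: unregister job_C -> active={job_B:*/10, job_D:*/16, job_E:*/19}
Op 8: register job_B */17 -> active={job_B:*/17, job_D:*/16, job_E:*/19}
Op 9: register job_B */5 -> active={job_B:*/5, job_D:*/16, job_E:*/19}
Op 10: register job_A */9 -> active={job_A:*/9, job_B:*/5, job_D:*/16, job_E:*/19}
Final interval of job_D = 16
Next fire of job_D after T=120: (120//16+1)*16 = 128

Answer: interval=16 next_fire=128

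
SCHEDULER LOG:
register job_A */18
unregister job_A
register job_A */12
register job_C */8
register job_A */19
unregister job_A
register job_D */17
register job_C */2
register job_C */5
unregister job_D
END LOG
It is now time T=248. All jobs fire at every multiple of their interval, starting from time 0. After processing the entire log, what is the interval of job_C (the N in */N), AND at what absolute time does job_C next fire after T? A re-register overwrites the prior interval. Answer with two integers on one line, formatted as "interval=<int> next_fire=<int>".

Op 1: register job_A */18 -> active={job_A:*/18}
Op 2: unregister job_A -> active={}
Op 3: register job_A */12 -> active={job_A:*/12}
Op 4: register job_C */8 -> active={job_A:*/12, job_C:*/8}
Op 5: register job_A */19 -> active={job_A:*/19, job_C:*/8}
Op 6: unregister job_A -> active={job_C:*/8}
Op 7: register job_D */17 -> active={job_C:*/8, job_D:*/17}
Op 8: register job_C */2 -> active={job_C:*/2, job_D:*/17}
Op 9: register job_C */5 -> active={job_C:*/5, job_D:*/17}
Op 10: unregister job_D -> active={job_C:*/5}
Final interval of job_C = 5
Next fire of job_C after T=248: (248//5+1)*5 = 250

Answer: interval=5 next_fire=250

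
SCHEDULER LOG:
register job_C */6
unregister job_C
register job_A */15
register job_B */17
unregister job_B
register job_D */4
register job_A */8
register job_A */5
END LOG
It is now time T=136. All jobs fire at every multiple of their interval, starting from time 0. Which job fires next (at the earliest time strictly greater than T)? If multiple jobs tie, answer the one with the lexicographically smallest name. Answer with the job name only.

Op 1: register job_C */6 -> active={job_C:*/6}
Op 2: unregister job_C -> active={}
Op 3: register job_A */15 -> active={job_A:*/15}
Op 4: register job_B */17 -> active={job_A:*/15, job_B:*/17}
Op 5: unregister job_B -> active={job_A:*/15}
Op 6: register job_D */4 -> active={job_A:*/15, job_D:*/4}
Op 7: register job_A */8 -> active={job_A:*/8, job_D:*/4}
Op 8: register job_A */5 -> active={job_A:*/5, job_D:*/4}
  job_A: interval 5, next fire after T=136 is 140
  job_D: interval 4, next fire after T=136 is 140
Earliest = 140, winner (lex tiebreak) = job_A

Answer: job_A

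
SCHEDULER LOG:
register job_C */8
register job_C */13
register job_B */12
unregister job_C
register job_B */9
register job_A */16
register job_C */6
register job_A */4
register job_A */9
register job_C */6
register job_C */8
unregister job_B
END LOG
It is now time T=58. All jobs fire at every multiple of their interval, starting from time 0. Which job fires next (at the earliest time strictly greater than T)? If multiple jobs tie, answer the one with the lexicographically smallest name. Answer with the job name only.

Answer: job_A

Derivation:
Op 1: register job_C */8 -> active={job_C:*/8}
Op 2: register job_C */13 -> active={job_C:*/13}
Op 3: register job_B */12 -> active={job_B:*/12, job_C:*/13}
Op 4: unregister job_C -> active={job_B:*/12}
Op 5: register job_B */9 -> active={job_B:*/9}
Op 6: register job_A */16 -> active={job_A:*/16, job_B:*/9}
Op 7: register job_C */6 -> active={job_A:*/16, job_B:*/9, job_C:*/6}
Op 8: register job_A */4 -> active={job_A:*/4, job_B:*/9, job_C:*/6}
Op 9: register job_A */9 -> active={job_A:*/9, job_B:*/9, job_C:*/6}
Op 10: register job_C */6 -> active={job_A:*/9, job_B:*/9, job_C:*/6}
Op 11: register job_C */8 -> active={job_A:*/9, job_B:*/9, job_C:*/8}
Op 12: unregister job_B -> active={job_A:*/9, job_C:*/8}
  job_A: interval 9, next fire after T=58 is 63
  job_C: interval 8, next fire after T=58 is 64
Earliest = 63, winner (lex tiebreak) = job_A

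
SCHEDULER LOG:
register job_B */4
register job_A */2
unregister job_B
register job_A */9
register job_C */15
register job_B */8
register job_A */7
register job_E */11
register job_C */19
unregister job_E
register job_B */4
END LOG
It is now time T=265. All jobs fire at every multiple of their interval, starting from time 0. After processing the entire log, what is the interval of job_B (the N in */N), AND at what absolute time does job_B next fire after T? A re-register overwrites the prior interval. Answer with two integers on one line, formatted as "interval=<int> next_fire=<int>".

Answer: interval=4 next_fire=268

Derivation:
Op 1: register job_B */4 -> active={job_B:*/4}
Op 2: register job_A */2 -> active={job_A:*/2, job_B:*/4}
Op 3: unregister job_B -> active={job_A:*/2}
Op 4: register job_A */9 -> active={job_A:*/9}
Op 5: register job_C */15 -> active={job_A:*/9, job_C:*/15}
Op 6: register job_B */8 -> active={job_A:*/9, job_B:*/8, job_C:*/15}
Op 7: register job_A */7 -> active={job_A:*/7, job_B:*/8, job_C:*/15}
Op 8: register job_E */11 -> active={job_A:*/7, job_B:*/8, job_C:*/15, job_E:*/11}
Op 9: register job_C */19 -> active={job_A:*/7, job_B:*/8, job_C:*/19, job_E:*/11}
Op 10: unregister job_E -> active={job_A:*/7, job_B:*/8, job_C:*/19}
Op 11: register job_B */4 -> active={job_A:*/7, job_B:*/4, job_C:*/19}
Final interval of job_B = 4
Next fire of job_B after T=265: (265//4+1)*4 = 268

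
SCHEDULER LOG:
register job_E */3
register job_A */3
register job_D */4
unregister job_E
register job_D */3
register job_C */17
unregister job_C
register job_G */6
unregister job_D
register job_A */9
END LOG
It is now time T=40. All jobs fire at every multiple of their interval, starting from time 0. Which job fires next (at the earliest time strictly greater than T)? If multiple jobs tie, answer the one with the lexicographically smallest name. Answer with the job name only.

Op 1: register job_E */3 -> active={job_E:*/3}
Op 2: register job_A */3 -> active={job_A:*/3, job_E:*/3}
Op 3: register job_D */4 -> active={job_A:*/3, job_D:*/4, job_E:*/3}
Op 4: unregister job_E -> active={job_A:*/3, job_D:*/4}
Op 5: register job_D */3 -> active={job_A:*/3, job_D:*/3}
Op 6: register job_C */17 -> active={job_A:*/3, job_C:*/17, job_D:*/3}
Op 7: unregister job_C -> active={job_A:*/3, job_D:*/3}
Op 8: register job_G */6 -> active={job_A:*/3, job_D:*/3, job_G:*/6}
Op 9: unregister job_D -> active={job_A:*/3, job_G:*/6}
Op 10: register job_A */9 -> active={job_A:*/9, job_G:*/6}
  job_A: interval 9, next fire after T=40 is 45
  job_G: interval 6, next fire after T=40 is 42
Earliest = 42, winner (lex tiebreak) = job_G

Answer: job_G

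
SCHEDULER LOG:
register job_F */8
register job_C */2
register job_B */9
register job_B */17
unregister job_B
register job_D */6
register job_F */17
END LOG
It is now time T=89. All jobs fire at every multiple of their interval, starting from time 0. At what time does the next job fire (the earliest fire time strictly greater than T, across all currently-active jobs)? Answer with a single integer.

Op 1: register job_F */8 -> active={job_F:*/8}
Op 2: register job_C */2 -> active={job_C:*/2, job_F:*/8}
Op 3: register job_B */9 -> active={job_B:*/9, job_C:*/2, job_F:*/8}
Op 4: register job_B */17 -> active={job_B:*/17, job_C:*/2, job_F:*/8}
Op 5: unregister job_B -> active={job_C:*/2, job_F:*/8}
Op 6: register job_D */6 -> active={job_C:*/2, job_D:*/6, job_F:*/8}
Op 7: register job_F */17 -> active={job_C:*/2, job_D:*/6, job_F:*/17}
  job_C: interval 2, next fire after T=89 is 90
  job_D: interval 6, next fire after T=89 is 90
  job_F: interval 17, next fire after T=89 is 102
Earliest fire time = 90 (job job_C)

Answer: 90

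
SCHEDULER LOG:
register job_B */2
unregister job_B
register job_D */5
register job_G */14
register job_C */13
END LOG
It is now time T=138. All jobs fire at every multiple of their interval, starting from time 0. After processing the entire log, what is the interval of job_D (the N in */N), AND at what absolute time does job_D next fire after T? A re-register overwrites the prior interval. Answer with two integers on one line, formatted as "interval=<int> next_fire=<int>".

Answer: interval=5 next_fire=140

Derivation:
Op 1: register job_B */2 -> active={job_B:*/2}
Op 2: unregister job_B -> active={}
Op 3: register job_D */5 -> active={job_D:*/5}
Op 4: register job_G */14 -> active={job_D:*/5, job_G:*/14}
Op 5: register job_C */13 -> active={job_C:*/13, job_D:*/5, job_G:*/14}
Final interval of job_D = 5
Next fire of job_D after T=138: (138//5+1)*5 = 140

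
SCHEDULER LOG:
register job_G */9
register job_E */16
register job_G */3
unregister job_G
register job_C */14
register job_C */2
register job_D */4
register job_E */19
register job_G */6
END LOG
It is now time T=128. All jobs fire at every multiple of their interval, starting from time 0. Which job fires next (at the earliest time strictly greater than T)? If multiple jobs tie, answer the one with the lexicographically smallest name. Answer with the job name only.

Op 1: register job_G */9 -> active={job_G:*/9}
Op 2: register job_E */16 -> active={job_E:*/16, job_G:*/9}
Op 3: register job_G */3 -> active={job_E:*/16, job_G:*/3}
Op 4: unregister job_G -> active={job_E:*/16}
Op 5: register job_C */14 -> active={job_C:*/14, job_E:*/16}
Op 6: register job_C */2 -> active={job_C:*/2, job_E:*/16}
Op 7: register job_D */4 -> active={job_C:*/2, job_D:*/4, job_E:*/16}
Op 8: register job_E */19 -> active={job_C:*/2, job_D:*/4, job_E:*/19}
Op 9: register job_G */6 -> active={job_C:*/2, job_D:*/4, job_E:*/19, job_G:*/6}
  job_C: interval 2, next fire after T=128 is 130
  job_D: interval 4, next fire after T=128 is 132
  job_E: interval 19, next fire after T=128 is 133
  job_G: interval 6, next fire after T=128 is 132
Earliest = 130, winner (lex tiebreak) = job_C

Answer: job_C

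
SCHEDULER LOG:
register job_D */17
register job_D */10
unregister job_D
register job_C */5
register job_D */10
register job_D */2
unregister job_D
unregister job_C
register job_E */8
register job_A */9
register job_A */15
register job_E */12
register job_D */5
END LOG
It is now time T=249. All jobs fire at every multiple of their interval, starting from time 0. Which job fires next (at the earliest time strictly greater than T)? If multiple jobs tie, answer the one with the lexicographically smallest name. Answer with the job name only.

Op 1: register job_D */17 -> active={job_D:*/17}
Op 2: register job_D */10 -> active={job_D:*/10}
Op 3: unregister job_D -> active={}
Op 4: register job_C */5 -> active={job_C:*/5}
Op 5: register job_D */10 -> active={job_C:*/5, job_D:*/10}
Op 6: register job_D */2 -> active={job_C:*/5, job_D:*/2}
Op 7: unregister job_D -> active={job_C:*/5}
Op 8: unregister job_C -> active={}
Op 9: register job_E */8 -> active={job_E:*/8}
Op 10: register job_A */9 -> active={job_A:*/9, job_E:*/8}
Op 11: register job_A */15 -> active={job_A:*/15, job_E:*/8}
Op 12: register job_E */12 -> active={job_A:*/15, job_E:*/12}
Op 13: register job_D */5 -> active={job_A:*/15, job_D:*/5, job_E:*/12}
  job_A: interval 15, next fire after T=249 is 255
  job_D: interval 5, next fire after T=249 is 250
  job_E: interval 12, next fire after T=249 is 252
Earliest = 250, winner (lex tiebreak) = job_D

Answer: job_D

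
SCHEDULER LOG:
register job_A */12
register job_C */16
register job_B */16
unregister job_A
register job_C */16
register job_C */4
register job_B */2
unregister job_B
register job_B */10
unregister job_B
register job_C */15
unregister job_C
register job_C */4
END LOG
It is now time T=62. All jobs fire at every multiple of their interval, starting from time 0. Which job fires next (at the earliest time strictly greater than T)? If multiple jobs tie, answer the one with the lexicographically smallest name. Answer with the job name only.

Answer: job_C

Derivation:
Op 1: register job_A */12 -> active={job_A:*/12}
Op 2: register job_C */16 -> active={job_A:*/12, job_C:*/16}
Op 3: register job_B */16 -> active={job_A:*/12, job_B:*/16, job_C:*/16}
Op 4: unregister job_A -> active={job_B:*/16, job_C:*/16}
Op 5: register job_C */16 -> active={job_B:*/16, job_C:*/16}
Op 6: register job_C */4 -> active={job_B:*/16, job_C:*/4}
Op 7: register job_B */2 -> active={job_B:*/2, job_C:*/4}
Op 8: unregister job_B -> active={job_C:*/4}
Op 9: register job_B */10 -> active={job_B:*/10, job_C:*/4}
Op 10: unregister job_B -> active={job_C:*/4}
Op 11: register job_C */15 -> active={job_C:*/15}
Op 12: unregister job_C -> active={}
Op 13: register job_C */4 -> active={job_C:*/4}
  job_C: interval 4, next fire after T=62 is 64
Earliest = 64, winner (lex tiebreak) = job_C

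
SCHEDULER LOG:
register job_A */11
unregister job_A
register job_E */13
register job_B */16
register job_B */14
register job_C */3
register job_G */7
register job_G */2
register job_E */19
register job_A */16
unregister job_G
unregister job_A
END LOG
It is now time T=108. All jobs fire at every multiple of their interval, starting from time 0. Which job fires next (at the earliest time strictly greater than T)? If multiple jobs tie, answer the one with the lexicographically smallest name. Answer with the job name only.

Op 1: register job_A */11 -> active={job_A:*/11}
Op 2: unregister job_A -> active={}
Op 3: register job_E */13 -> active={job_E:*/13}
Op 4: register job_B */16 -> active={job_B:*/16, job_E:*/13}
Op 5: register job_B */14 -> active={job_B:*/14, job_E:*/13}
Op 6: register job_C */3 -> active={job_B:*/14, job_C:*/3, job_E:*/13}
Op 7: register job_G */7 -> active={job_B:*/14, job_C:*/3, job_E:*/13, job_G:*/7}
Op 8: register job_G */2 -> active={job_B:*/14, job_C:*/3, job_E:*/13, job_G:*/2}
Op 9: register job_E */19 -> active={job_B:*/14, job_C:*/3, job_E:*/19, job_G:*/2}
Op 10: register job_A */16 -> active={job_A:*/16, job_B:*/14, job_C:*/3, job_E:*/19, job_G:*/2}
Op 11: unregister job_G -> active={job_A:*/16, job_B:*/14, job_C:*/3, job_E:*/19}
Op 12: unregister job_A -> active={job_B:*/14, job_C:*/3, job_E:*/19}
  job_B: interval 14, next fire after T=108 is 112
  job_C: interval 3, next fire after T=108 is 111
  job_E: interval 19, next fire after T=108 is 114
Earliest = 111, winner (lex tiebreak) = job_C

Answer: job_C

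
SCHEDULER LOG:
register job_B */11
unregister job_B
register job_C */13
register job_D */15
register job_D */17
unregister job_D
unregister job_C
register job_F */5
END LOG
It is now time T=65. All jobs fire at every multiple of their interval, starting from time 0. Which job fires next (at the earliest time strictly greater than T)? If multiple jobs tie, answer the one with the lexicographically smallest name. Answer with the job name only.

Answer: job_F

Derivation:
Op 1: register job_B */11 -> active={job_B:*/11}
Op 2: unregister job_B -> active={}
Op 3: register job_C */13 -> active={job_C:*/13}
Op 4: register job_D */15 -> active={job_C:*/13, job_D:*/15}
Op 5: register job_D */17 -> active={job_C:*/13, job_D:*/17}
Op 6: unregister job_D -> active={job_C:*/13}
Op 7: unregister job_C -> active={}
Op 8: register job_F */5 -> active={job_F:*/5}
  job_F: interval 5, next fire after T=65 is 70
Earliest = 70, winner (lex tiebreak) = job_F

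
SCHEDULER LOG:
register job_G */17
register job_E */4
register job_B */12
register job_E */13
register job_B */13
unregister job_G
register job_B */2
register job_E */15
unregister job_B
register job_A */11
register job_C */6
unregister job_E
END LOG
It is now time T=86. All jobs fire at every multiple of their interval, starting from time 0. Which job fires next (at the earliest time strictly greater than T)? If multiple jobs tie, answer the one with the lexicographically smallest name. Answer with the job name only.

Answer: job_A

Derivation:
Op 1: register job_G */17 -> active={job_G:*/17}
Op 2: register job_E */4 -> active={job_E:*/4, job_G:*/17}
Op 3: register job_B */12 -> active={job_B:*/12, job_E:*/4, job_G:*/17}
Op 4: register job_E */13 -> active={job_B:*/12, job_E:*/13, job_G:*/17}
Op 5: register job_B */13 -> active={job_B:*/13, job_E:*/13, job_G:*/17}
Op 6: unregister job_G -> active={job_B:*/13, job_E:*/13}
Op 7: register job_B */2 -> active={job_B:*/2, job_E:*/13}
Op 8: register job_E */15 -> active={job_B:*/2, job_E:*/15}
Op 9: unregister job_B -> active={job_E:*/15}
Op 10: register job_A */11 -> active={job_A:*/11, job_E:*/15}
Op 11: register job_C */6 -> active={job_A:*/11, job_C:*/6, job_E:*/15}
Op 12: unregister job_E -> active={job_A:*/11, job_C:*/6}
  job_A: interval 11, next fire after T=86 is 88
  job_C: interval 6, next fire after T=86 is 90
Earliest = 88, winner (lex tiebreak) = job_A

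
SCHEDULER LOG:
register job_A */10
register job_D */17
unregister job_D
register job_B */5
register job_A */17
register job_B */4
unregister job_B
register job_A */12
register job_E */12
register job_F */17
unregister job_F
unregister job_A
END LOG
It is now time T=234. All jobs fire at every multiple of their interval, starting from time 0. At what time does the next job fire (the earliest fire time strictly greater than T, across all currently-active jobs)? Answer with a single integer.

Answer: 240

Derivation:
Op 1: register job_A */10 -> active={job_A:*/10}
Op 2: register job_D */17 -> active={job_A:*/10, job_D:*/17}
Op 3: unregister job_D -> active={job_A:*/10}
Op 4: register job_B */5 -> active={job_A:*/10, job_B:*/5}
Op 5: register job_A */17 -> active={job_A:*/17, job_B:*/5}
Op 6: register job_B */4 -> active={job_A:*/17, job_B:*/4}
Op 7: unregister job_B -> active={job_A:*/17}
Op 8: register job_A */12 -> active={job_A:*/12}
Op 9: register job_E */12 -> active={job_A:*/12, job_E:*/12}
Op 10: register job_F */17 -> active={job_A:*/12, job_E:*/12, job_F:*/17}
Op 11: unregister job_F -> active={job_A:*/12, job_E:*/12}
Op 12: unregister job_A -> active={job_E:*/12}
  job_E: interval 12, next fire after T=234 is 240
Earliest fire time = 240 (job job_E)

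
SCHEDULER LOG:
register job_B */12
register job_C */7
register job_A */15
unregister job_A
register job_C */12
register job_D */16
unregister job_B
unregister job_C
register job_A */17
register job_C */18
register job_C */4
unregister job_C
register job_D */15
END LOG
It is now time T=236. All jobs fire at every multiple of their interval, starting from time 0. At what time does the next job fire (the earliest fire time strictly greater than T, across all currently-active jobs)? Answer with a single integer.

Op 1: register job_B */12 -> active={job_B:*/12}
Op 2: register job_C */7 -> active={job_B:*/12, job_C:*/7}
Op 3: register job_A */15 -> active={job_A:*/15, job_B:*/12, job_C:*/7}
Op 4: unregister job_A -> active={job_B:*/12, job_C:*/7}
Op 5: register job_C */12 -> active={job_B:*/12, job_C:*/12}
Op 6: register job_D */16 -> active={job_B:*/12, job_C:*/12, job_D:*/16}
Op 7: unregister job_B -> active={job_C:*/12, job_D:*/16}
Op 8: unregister job_C -> active={job_D:*/16}
Op 9: register job_A */17 -> active={job_A:*/17, job_D:*/16}
Op 10: register job_C */18 -> active={job_A:*/17, job_C:*/18, job_D:*/16}
Op 11: register job_C */4 -> active={job_A:*/17, job_C:*/4, job_D:*/16}
Op 12: unregister job_C -> active={job_A:*/17, job_D:*/16}
Op 13: register job_D */15 -> active={job_A:*/17, job_D:*/15}
  job_A: interval 17, next fire after T=236 is 238
  job_D: interval 15, next fire after T=236 is 240
Earliest fire time = 238 (job job_A)

Answer: 238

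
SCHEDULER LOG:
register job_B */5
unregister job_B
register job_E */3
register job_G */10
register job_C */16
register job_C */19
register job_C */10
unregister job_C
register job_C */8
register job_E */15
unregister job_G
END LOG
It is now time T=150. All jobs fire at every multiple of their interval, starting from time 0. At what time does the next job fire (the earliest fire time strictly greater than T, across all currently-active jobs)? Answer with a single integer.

Answer: 152

Derivation:
Op 1: register job_B */5 -> active={job_B:*/5}
Op 2: unregister job_B -> active={}
Op 3: register job_E */3 -> active={job_E:*/3}
Op 4: register job_G */10 -> active={job_E:*/3, job_G:*/10}
Op 5: register job_C */16 -> active={job_C:*/16, job_E:*/3, job_G:*/10}
Op 6: register job_C */19 -> active={job_C:*/19, job_E:*/3, job_G:*/10}
Op 7: register job_C */10 -> active={job_C:*/10, job_E:*/3, job_G:*/10}
Op 8: unregister job_C -> active={job_E:*/3, job_G:*/10}
Op 9: register job_C */8 -> active={job_C:*/8, job_E:*/3, job_G:*/10}
Op 10: register job_E */15 -> active={job_C:*/8, job_E:*/15, job_G:*/10}
Op 11: unregister job_G -> active={job_C:*/8, job_E:*/15}
  job_C: interval 8, next fire after T=150 is 152
  job_E: interval 15, next fire after T=150 is 165
Earliest fire time = 152 (job job_C)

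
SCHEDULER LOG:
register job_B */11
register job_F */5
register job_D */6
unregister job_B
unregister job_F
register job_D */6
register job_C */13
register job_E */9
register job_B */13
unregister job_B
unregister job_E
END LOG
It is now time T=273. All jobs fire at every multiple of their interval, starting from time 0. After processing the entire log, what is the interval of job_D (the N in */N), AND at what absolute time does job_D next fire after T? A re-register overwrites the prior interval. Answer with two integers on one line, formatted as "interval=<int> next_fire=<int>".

Answer: interval=6 next_fire=276

Derivation:
Op 1: register job_B */11 -> active={job_B:*/11}
Op 2: register job_F */5 -> active={job_B:*/11, job_F:*/5}
Op 3: register job_D */6 -> active={job_B:*/11, job_D:*/6, job_F:*/5}
Op 4: unregister job_B -> active={job_D:*/6, job_F:*/5}
Op 5: unregister job_F -> active={job_D:*/6}
Op 6: register job_D */6 -> active={job_D:*/6}
Op 7: register job_C */13 -> active={job_C:*/13, job_D:*/6}
Op 8: register job_E */9 -> active={job_C:*/13, job_D:*/6, job_E:*/9}
Op 9: register job_B */13 -> active={job_B:*/13, job_C:*/13, job_D:*/6, job_E:*/9}
Op 10: unregister job_B -> active={job_C:*/13, job_D:*/6, job_E:*/9}
Op 11: unregister job_E -> active={job_C:*/13, job_D:*/6}
Final interval of job_D = 6
Next fire of job_D after T=273: (273//6+1)*6 = 276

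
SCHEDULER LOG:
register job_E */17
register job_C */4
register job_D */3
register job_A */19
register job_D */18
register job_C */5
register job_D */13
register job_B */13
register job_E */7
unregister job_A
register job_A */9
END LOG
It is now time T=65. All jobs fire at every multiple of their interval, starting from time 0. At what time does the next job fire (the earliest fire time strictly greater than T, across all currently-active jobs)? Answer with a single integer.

Answer: 70

Derivation:
Op 1: register job_E */17 -> active={job_E:*/17}
Op 2: register job_C */4 -> active={job_C:*/4, job_E:*/17}
Op 3: register job_D */3 -> active={job_C:*/4, job_D:*/3, job_E:*/17}
Op 4: register job_A */19 -> active={job_A:*/19, job_C:*/4, job_D:*/3, job_E:*/17}
Op 5: register job_D */18 -> active={job_A:*/19, job_C:*/4, job_D:*/18, job_E:*/17}
Op 6: register job_C */5 -> active={job_A:*/19, job_C:*/5, job_D:*/18, job_E:*/17}
Op 7: register job_D */13 -> active={job_A:*/19, job_C:*/5, job_D:*/13, job_E:*/17}
Op 8: register job_B */13 -> active={job_A:*/19, job_B:*/13, job_C:*/5, job_D:*/13, job_E:*/17}
Op 9: register job_E */7 -> active={job_A:*/19, job_B:*/13, job_C:*/5, job_D:*/13, job_E:*/7}
Op 10: unregister job_A -> active={job_B:*/13, job_C:*/5, job_D:*/13, job_E:*/7}
Op 11: register job_A */9 -> active={job_A:*/9, job_B:*/13, job_C:*/5, job_D:*/13, job_E:*/7}
  job_A: interval 9, next fire after T=65 is 72
  job_B: interval 13, next fire after T=65 is 78
  job_C: interval 5, next fire after T=65 is 70
  job_D: interval 13, next fire after T=65 is 78
  job_E: interval 7, next fire after T=65 is 70
Earliest fire time = 70 (job job_C)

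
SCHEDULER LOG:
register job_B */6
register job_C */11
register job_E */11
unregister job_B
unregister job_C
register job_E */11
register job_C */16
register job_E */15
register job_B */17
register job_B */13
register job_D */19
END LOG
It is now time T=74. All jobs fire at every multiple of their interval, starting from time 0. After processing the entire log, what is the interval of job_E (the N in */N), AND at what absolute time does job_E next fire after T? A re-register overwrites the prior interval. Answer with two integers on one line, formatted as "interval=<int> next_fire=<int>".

Op 1: register job_B */6 -> active={job_B:*/6}
Op 2: register job_C */11 -> active={job_B:*/6, job_C:*/11}
Op 3: register job_E */11 -> active={job_B:*/6, job_C:*/11, job_E:*/11}
Op 4: unregister job_B -> active={job_C:*/11, job_E:*/11}
Op 5: unregister job_C -> active={job_E:*/11}
Op 6: register job_E */11 -> active={job_E:*/11}
Op 7: register job_C */16 -> active={job_C:*/16, job_E:*/11}
Op 8: register job_E */15 -> active={job_C:*/16, job_E:*/15}
Op 9: register job_B */17 -> active={job_B:*/17, job_C:*/16, job_E:*/15}
Op 10: register job_B */13 -> active={job_B:*/13, job_C:*/16, job_E:*/15}
Op 11: register job_D */19 -> active={job_B:*/13, job_C:*/16, job_D:*/19, job_E:*/15}
Final interval of job_E = 15
Next fire of job_E after T=74: (74//15+1)*15 = 75

Answer: interval=15 next_fire=75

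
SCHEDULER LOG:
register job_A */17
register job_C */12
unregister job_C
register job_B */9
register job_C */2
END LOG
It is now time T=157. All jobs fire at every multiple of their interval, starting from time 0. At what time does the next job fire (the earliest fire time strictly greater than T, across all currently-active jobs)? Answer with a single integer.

Answer: 158

Derivation:
Op 1: register job_A */17 -> active={job_A:*/17}
Op 2: register job_C */12 -> active={job_A:*/17, job_C:*/12}
Op 3: unregister job_C -> active={job_A:*/17}
Op 4: register job_B */9 -> active={job_A:*/17, job_B:*/9}
Op 5: register job_C */2 -> active={job_A:*/17, job_B:*/9, job_C:*/2}
  job_A: interval 17, next fire after T=157 is 170
  job_B: interval 9, next fire after T=157 is 162
  job_C: interval 2, next fire after T=157 is 158
Earliest fire time = 158 (job job_C)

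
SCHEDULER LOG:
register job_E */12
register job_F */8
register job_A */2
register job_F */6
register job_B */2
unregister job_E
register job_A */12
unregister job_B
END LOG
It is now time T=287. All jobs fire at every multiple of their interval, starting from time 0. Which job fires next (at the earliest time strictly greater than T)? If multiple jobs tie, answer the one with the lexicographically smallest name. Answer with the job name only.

Op 1: register job_E */12 -> active={job_E:*/12}
Op 2: register job_F */8 -> active={job_E:*/12, job_F:*/8}
Op 3: register job_A */2 -> active={job_A:*/2, job_E:*/12, job_F:*/8}
Op 4: register job_F */6 -> active={job_A:*/2, job_E:*/12, job_F:*/6}
Op 5: register job_B */2 -> active={job_A:*/2, job_B:*/2, job_E:*/12, job_F:*/6}
Op 6: unregister job_E -> active={job_A:*/2, job_B:*/2, job_F:*/6}
Op 7: register job_A */12 -> active={job_A:*/12, job_B:*/2, job_F:*/6}
Op 8: unregister job_B -> active={job_A:*/12, job_F:*/6}
  job_A: interval 12, next fire after T=287 is 288
  job_F: interval 6, next fire after T=287 is 288
Earliest = 288, winner (lex tiebreak) = job_A

Answer: job_A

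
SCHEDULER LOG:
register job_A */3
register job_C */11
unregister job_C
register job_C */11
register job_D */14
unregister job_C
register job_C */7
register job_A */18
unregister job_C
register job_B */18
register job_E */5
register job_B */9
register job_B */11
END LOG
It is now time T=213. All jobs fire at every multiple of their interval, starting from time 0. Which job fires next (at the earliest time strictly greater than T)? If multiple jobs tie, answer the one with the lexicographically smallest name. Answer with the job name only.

Op 1: register job_A */3 -> active={job_A:*/3}
Op 2: register job_C */11 -> active={job_A:*/3, job_C:*/11}
Op 3: unregister job_C -> active={job_A:*/3}
Op 4: register job_C */11 -> active={job_A:*/3, job_C:*/11}
Op 5: register job_D */14 -> active={job_A:*/3, job_C:*/11, job_D:*/14}
Op 6: unregister job_C -> active={job_A:*/3, job_D:*/14}
Op 7: register job_C */7 -> active={job_A:*/3, job_C:*/7, job_D:*/14}
Op 8: register job_A */18 -> active={job_A:*/18, job_C:*/7, job_D:*/14}
Op 9: unregister job_C -> active={job_A:*/18, job_D:*/14}
Op 10: register job_B */18 -> active={job_A:*/18, job_B:*/18, job_D:*/14}
Op 11: register job_E */5 -> active={job_A:*/18, job_B:*/18, job_D:*/14, job_E:*/5}
Op 12: register job_B */9 -> active={job_A:*/18, job_B:*/9, job_D:*/14, job_E:*/5}
Op 13: register job_B */11 -> active={job_A:*/18, job_B:*/11, job_D:*/14, job_E:*/5}
  job_A: interval 18, next fire after T=213 is 216
  job_B: interval 11, next fire after T=213 is 220
  job_D: interval 14, next fire after T=213 is 224
  job_E: interval 5, next fire after T=213 is 215
Earliest = 215, winner (lex tiebreak) = job_E

Answer: job_E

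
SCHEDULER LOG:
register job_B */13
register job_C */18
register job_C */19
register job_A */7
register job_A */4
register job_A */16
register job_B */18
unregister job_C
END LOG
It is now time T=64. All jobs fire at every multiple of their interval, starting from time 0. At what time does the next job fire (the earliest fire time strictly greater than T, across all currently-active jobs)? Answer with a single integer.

Op 1: register job_B */13 -> active={job_B:*/13}
Op 2: register job_C */18 -> active={job_B:*/13, job_C:*/18}
Op 3: register job_C */19 -> active={job_B:*/13, job_C:*/19}
Op 4: register job_A */7 -> active={job_A:*/7, job_B:*/13, job_C:*/19}
Op 5: register job_A */4 -> active={job_A:*/4, job_B:*/13, job_C:*/19}
Op 6: register job_A */16 -> active={job_A:*/16, job_B:*/13, job_C:*/19}
Op 7: register job_B */18 -> active={job_A:*/16, job_B:*/18, job_C:*/19}
Op 8: unregister job_C -> active={job_A:*/16, job_B:*/18}
  job_A: interval 16, next fire after T=64 is 80
  job_B: interval 18, next fire after T=64 is 72
Earliest fire time = 72 (job job_B)

Answer: 72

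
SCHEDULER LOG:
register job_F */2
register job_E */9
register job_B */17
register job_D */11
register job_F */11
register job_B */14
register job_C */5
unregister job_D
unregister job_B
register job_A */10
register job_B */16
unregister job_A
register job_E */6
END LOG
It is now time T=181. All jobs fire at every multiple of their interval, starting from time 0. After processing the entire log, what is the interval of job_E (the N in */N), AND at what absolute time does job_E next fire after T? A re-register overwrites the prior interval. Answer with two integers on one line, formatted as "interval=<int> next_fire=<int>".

Op 1: register job_F */2 -> active={job_F:*/2}
Op 2: register job_E */9 -> active={job_E:*/9, job_F:*/2}
Op 3: register job_B */17 -> active={job_B:*/17, job_E:*/9, job_F:*/2}
Op 4: register job_D */11 -> active={job_B:*/17, job_D:*/11, job_E:*/9, job_F:*/2}
Op 5: register job_F */11 -> active={job_B:*/17, job_D:*/11, job_E:*/9, job_F:*/11}
Op 6: register job_B */14 -> active={job_B:*/14, job_D:*/11, job_E:*/9, job_F:*/11}
Op 7: register job_C */5 -> active={job_B:*/14, job_C:*/5, job_D:*/11, job_E:*/9, job_F:*/11}
Op 8: unregister job_D -> active={job_B:*/14, job_C:*/5, job_E:*/9, job_F:*/11}
Op 9: unregister job_B -> active={job_C:*/5, job_E:*/9, job_F:*/11}
Op 10: register job_A */10 -> active={job_A:*/10, job_C:*/5, job_E:*/9, job_F:*/11}
Op 11: register job_B */16 -> active={job_A:*/10, job_B:*/16, job_C:*/5, job_E:*/9, job_F:*/11}
Op 12: unregister job_A -> active={job_B:*/16, job_C:*/5, job_E:*/9, job_F:*/11}
Op 13: register job_E */6 -> active={job_B:*/16, job_C:*/5, job_E:*/6, job_F:*/11}
Final interval of job_E = 6
Next fire of job_E after T=181: (181//6+1)*6 = 186

Answer: interval=6 next_fire=186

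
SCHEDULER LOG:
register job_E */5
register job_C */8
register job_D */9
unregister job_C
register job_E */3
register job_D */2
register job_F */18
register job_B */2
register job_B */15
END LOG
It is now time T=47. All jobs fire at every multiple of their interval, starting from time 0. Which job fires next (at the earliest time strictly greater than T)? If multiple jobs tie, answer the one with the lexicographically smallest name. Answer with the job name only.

Answer: job_D

Derivation:
Op 1: register job_E */5 -> active={job_E:*/5}
Op 2: register job_C */8 -> active={job_C:*/8, job_E:*/5}
Op 3: register job_D */9 -> active={job_C:*/8, job_D:*/9, job_E:*/5}
Op 4: unregister job_C -> active={job_D:*/9, job_E:*/5}
Op 5: register job_E */3 -> active={job_D:*/9, job_E:*/3}
Op 6: register job_D */2 -> active={job_D:*/2, job_E:*/3}
Op 7: register job_F */18 -> active={job_D:*/2, job_E:*/3, job_F:*/18}
Op 8: register job_B */2 -> active={job_B:*/2, job_D:*/2, job_E:*/3, job_F:*/18}
Op 9: register job_B */15 -> active={job_B:*/15, job_D:*/2, job_E:*/3, job_F:*/18}
  job_B: interval 15, next fire after T=47 is 60
  job_D: interval 2, next fire after T=47 is 48
  job_E: interval 3, next fire after T=47 is 48
  job_F: interval 18, next fire after T=47 is 54
Earliest = 48, winner (lex tiebreak) = job_D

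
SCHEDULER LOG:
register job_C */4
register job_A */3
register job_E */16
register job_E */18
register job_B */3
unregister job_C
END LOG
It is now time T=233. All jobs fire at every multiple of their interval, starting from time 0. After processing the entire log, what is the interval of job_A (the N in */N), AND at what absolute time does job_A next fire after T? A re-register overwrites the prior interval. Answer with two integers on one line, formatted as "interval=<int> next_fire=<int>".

Op 1: register job_C */4 -> active={job_C:*/4}
Op 2: register job_A */3 -> active={job_A:*/3, job_C:*/4}
Op 3: register job_E */16 -> active={job_A:*/3, job_C:*/4, job_E:*/16}
Op 4: register job_E */18 -> active={job_A:*/3, job_C:*/4, job_E:*/18}
Op 5: register job_B */3 -> active={job_A:*/3, job_B:*/3, job_C:*/4, job_E:*/18}
Op 6: unregister job_C -> active={job_A:*/3, job_B:*/3, job_E:*/18}
Final interval of job_A = 3
Next fire of job_A after T=233: (233//3+1)*3 = 234

Answer: interval=3 next_fire=234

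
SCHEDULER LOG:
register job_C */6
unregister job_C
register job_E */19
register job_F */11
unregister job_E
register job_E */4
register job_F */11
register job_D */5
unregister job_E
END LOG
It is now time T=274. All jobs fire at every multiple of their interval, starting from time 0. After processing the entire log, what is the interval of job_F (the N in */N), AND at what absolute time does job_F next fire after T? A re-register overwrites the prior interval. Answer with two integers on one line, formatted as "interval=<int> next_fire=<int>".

Answer: interval=11 next_fire=275

Derivation:
Op 1: register job_C */6 -> active={job_C:*/6}
Op 2: unregister job_C -> active={}
Op 3: register job_E */19 -> active={job_E:*/19}
Op 4: register job_F */11 -> active={job_E:*/19, job_F:*/11}
Op 5: unregister job_E -> active={job_F:*/11}
Op 6: register job_E */4 -> active={job_E:*/4, job_F:*/11}
Op 7: register job_F */11 -> active={job_E:*/4, job_F:*/11}
Op 8: register job_D */5 -> active={job_D:*/5, job_E:*/4, job_F:*/11}
Op 9: unregister job_E -> active={job_D:*/5, job_F:*/11}
Final interval of job_F = 11
Next fire of job_F after T=274: (274//11+1)*11 = 275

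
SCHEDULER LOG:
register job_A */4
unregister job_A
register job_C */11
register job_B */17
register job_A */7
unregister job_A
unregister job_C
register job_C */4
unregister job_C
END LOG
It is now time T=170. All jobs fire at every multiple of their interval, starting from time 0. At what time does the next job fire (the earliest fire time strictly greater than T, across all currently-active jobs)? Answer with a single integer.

Answer: 187

Derivation:
Op 1: register job_A */4 -> active={job_A:*/4}
Op 2: unregister job_A -> active={}
Op 3: register job_C */11 -> active={job_C:*/11}
Op 4: register job_B */17 -> active={job_B:*/17, job_C:*/11}
Op 5: register job_A */7 -> active={job_A:*/7, job_B:*/17, job_C:*/11}
Op 6: unregister job_A -> active={job_B:*/17, job_C:*/11}
Op 7: unregister job_C -> active={job_B:*/17}
Op 8: register job_C */4 -> active={job_B:*/17, job_C:*/4}
Op 9: unregister job_C -> active={job_B:*/17}
  job_B: interval 17, next fire after T=170 is 187
Earliest fire time = 187 (job job_B)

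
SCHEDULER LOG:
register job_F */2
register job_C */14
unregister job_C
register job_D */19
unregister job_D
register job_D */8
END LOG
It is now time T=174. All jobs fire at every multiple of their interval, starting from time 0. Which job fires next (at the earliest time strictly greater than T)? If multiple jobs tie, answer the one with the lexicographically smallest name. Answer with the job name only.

Answer: job_D

Derivation:
Op 1: register job_F */2 -> active={job_F:*/2}
Op 2: register job_C */14 -> active={job_C:*/14, job_F:*/2}
Op 3: unregister job_C -> active={job_F:*/2}
Op 4: register job_D */19 -> active={job_D:*/19, job_F:*/2}
Op 5: unregister job_D -> active={job_F:*/2}
Op 6: register job_D */8 -> active={job_D:*/8, job_F:*/2}
  job_D: interval 8, next fire after T=174 is 176
  job_F: interval 2, next fire after T=174 is 176
Earliest = 176, winner (lex tiebreak) = job_D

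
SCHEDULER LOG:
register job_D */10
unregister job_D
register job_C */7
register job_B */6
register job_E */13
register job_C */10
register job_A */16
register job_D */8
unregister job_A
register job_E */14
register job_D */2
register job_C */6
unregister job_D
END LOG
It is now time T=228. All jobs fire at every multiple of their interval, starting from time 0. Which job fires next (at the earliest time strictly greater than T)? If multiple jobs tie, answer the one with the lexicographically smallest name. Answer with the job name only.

Op 1: register job_D */10 -> active={job_D:*/10}
Op 2: unregister job_D -> active={}
Op 3: register job_C */7 -> active={job_C:*/7}
Op 4: register job_B */6 -> active={job_B:*/6, job_C:*/7}
Op 5: register job_E */13 -> active={job_B:*/6, job_C:*/7, job_E:*/13}
Op 6: register job_C */10 -> active={job_B:*/6, job_C:*/10, job_E:*/13}
Op 7: register job_A */16 -> active={job_A:*/16, job_B:*/6, job_C:*/10, job_E:*/13}
Op 8: register job_D */8 -> active={job_A:*/16, job_B:*/6, job_C:*/10, job_D:*/8, job_E:*/13}
Op 9: unregister job_A -> active={job_B:*/6, job_C:*/10, job_D:*/8, job_E:*/13}
Op 10: register job_E */14 -> active={job_B:*/6, job_C:*/10, job_D:*/8, job_E:*/14}
Op 11: register job_D */2 -> active={job_B:*/6, job_C:*/10, job_D:*/2, job_E:*/14}
Op 12: register job_C */6 -> active={job_B:*/6, job_C:*/6, job_D:*/2, job_E:*/14}
Op 13: unregister job_D -> active={job_B:*/6, job_C:*/6, job_E:*/14}
  job_B: interval 6, next fire after T=228 is 234
  job_C: interval 6, next fire after T=228 is 234
  job_E: interval 14, next fire after T=228 is 238
Earliest = 234, winner (lex tiebreak) = job_B

Answer: job_B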